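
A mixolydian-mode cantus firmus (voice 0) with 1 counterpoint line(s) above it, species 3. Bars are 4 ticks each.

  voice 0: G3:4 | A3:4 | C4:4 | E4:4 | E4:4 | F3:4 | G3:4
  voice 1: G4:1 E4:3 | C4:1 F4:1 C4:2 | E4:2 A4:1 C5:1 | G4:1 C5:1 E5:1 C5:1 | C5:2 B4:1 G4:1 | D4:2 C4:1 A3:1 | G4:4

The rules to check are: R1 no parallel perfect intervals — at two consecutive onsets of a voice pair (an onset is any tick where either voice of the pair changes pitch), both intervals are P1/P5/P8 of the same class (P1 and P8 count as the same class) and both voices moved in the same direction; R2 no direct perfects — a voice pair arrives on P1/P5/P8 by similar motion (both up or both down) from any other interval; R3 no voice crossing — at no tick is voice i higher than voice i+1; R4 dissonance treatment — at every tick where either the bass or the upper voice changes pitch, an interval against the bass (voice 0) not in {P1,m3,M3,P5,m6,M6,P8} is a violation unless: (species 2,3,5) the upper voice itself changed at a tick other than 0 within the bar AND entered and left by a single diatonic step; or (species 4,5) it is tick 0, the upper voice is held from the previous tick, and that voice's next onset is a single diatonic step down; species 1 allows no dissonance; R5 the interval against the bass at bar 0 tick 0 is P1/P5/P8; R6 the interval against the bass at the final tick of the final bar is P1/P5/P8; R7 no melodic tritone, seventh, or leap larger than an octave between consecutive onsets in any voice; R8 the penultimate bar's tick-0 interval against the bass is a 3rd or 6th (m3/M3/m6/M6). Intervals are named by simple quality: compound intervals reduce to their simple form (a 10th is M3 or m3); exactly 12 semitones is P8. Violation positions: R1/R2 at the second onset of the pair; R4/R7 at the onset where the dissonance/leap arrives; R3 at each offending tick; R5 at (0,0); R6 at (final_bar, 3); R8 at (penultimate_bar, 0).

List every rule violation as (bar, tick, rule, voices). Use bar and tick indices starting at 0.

bar 0: v0=G3 v1=G4 downbeat P8
bar 1: v0=A3 v1=C4 downbeat m3
bar 2: v0=C4 v1=E4 downbeat M3
bar 3: v0=E4 v1=G4 downbeat m3
bar 4: v0=E4 v1=C5 downbeat m6
bar 5: v0=F3 v1=D4 downbeat M6
bar 6: v0=G3 v1=G4 downbeat P8
  -> R7 @ bar 5 tick 0 v(0,): E4->F3 leap 11st
  -> R2 @ bar 6 tick 0 v(0, 1): F3/A3 M3 -> G3/G4 P8 similar
  -> R7 @ bar 6 tick 0 v(1,): A3->G4 leap 10st

(5, 0, R7, (0,))
(6, 0, R2, (0, 1))
(6, 0, R7, (1,))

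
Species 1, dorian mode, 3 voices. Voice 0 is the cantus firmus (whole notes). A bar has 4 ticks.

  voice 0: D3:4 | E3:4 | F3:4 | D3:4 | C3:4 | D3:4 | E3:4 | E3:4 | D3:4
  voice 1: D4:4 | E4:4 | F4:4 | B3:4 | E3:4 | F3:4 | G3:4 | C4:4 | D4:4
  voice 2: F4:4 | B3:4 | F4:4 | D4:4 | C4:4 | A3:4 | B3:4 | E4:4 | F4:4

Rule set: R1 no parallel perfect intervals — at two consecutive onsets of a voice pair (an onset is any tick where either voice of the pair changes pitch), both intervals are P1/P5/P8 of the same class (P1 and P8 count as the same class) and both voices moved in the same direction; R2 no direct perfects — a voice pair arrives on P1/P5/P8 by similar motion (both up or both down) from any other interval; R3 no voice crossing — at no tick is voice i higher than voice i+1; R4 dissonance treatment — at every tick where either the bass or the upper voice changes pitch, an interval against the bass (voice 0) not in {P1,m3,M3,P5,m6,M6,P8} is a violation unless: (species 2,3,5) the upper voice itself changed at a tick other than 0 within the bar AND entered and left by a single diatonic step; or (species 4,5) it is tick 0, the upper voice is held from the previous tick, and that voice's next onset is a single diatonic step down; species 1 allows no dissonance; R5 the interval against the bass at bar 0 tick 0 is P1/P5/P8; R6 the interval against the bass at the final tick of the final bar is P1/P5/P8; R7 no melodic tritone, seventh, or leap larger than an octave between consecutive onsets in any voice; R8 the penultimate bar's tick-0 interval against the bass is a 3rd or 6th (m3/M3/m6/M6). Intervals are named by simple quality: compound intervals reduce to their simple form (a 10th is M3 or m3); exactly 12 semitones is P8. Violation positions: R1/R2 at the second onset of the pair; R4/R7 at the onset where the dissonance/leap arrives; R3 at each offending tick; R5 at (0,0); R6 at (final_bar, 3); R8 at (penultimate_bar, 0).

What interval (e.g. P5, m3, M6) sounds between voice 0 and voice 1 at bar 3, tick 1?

M6

voice 0=D3 voice 1=B3 -> M6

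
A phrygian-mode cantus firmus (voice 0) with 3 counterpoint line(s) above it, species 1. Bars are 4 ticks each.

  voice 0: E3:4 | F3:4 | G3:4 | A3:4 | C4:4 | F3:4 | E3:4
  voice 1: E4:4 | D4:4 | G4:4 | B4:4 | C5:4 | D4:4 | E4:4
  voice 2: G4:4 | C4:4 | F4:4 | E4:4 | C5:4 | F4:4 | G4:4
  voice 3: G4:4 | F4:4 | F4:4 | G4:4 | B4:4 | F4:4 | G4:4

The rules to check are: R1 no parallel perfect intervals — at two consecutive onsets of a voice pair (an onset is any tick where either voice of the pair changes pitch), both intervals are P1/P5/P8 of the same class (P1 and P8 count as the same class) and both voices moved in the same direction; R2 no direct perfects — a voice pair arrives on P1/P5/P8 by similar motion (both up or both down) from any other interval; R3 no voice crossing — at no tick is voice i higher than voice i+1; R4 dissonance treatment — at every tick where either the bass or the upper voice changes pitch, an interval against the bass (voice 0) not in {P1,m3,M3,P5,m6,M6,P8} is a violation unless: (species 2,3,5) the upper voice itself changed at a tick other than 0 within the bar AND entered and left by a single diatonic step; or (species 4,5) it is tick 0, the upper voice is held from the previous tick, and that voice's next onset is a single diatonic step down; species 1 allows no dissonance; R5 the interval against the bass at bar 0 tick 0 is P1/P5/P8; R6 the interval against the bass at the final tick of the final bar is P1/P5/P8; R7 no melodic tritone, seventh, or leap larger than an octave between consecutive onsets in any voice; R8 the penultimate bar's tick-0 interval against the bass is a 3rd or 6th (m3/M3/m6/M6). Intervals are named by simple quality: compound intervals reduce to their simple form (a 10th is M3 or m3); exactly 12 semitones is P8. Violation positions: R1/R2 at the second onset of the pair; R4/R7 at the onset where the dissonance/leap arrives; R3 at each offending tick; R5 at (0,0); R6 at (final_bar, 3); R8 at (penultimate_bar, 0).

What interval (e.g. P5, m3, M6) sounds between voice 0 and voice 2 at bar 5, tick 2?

voice 0=F3 voice 2=F4 -> P8

P8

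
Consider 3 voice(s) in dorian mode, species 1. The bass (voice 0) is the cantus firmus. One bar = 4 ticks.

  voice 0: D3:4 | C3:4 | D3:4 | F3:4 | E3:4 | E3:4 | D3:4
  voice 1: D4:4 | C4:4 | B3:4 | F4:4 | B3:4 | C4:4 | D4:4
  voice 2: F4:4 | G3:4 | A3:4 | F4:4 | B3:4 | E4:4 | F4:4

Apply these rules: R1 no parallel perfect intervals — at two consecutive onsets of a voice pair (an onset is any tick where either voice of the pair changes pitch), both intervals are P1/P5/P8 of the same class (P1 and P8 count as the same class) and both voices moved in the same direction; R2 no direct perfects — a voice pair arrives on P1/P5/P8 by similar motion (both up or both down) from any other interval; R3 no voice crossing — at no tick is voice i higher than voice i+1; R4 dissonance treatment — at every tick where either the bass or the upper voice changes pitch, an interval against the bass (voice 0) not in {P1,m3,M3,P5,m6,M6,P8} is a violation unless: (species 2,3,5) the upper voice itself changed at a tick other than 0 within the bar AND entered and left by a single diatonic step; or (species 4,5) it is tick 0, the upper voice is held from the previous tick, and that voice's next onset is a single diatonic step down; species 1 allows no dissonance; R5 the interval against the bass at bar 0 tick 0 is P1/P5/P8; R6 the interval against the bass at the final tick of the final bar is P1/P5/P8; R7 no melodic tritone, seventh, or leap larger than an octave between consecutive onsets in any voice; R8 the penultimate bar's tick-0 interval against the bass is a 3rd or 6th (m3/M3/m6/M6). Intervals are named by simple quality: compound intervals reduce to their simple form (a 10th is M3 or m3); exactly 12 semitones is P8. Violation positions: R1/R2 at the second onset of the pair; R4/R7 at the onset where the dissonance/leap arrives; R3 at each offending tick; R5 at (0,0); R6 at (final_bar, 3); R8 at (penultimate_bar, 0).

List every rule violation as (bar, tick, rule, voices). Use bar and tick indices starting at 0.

(0, 0, R5, (0, 2))
(1, 0, R1, (0, 1))
(1, 0, R2, (0, 2))
(1, 0, R3, (1, 2))
(1, 0, R7, (2,))
(1, 1, R3, (1, 2))
(1, 2, R3, (1, 2))
(1, 3, R3, (1, 2))
(2, 0, R1, (0, 2))
(2, 0, R3, (1, 2))
(2, 1, R3, (1, 2))
(2, 2, R3, (1, 2))
(2, 3, R3, (1, 2))
(3, 0, R2, (0, 1))
(3, 0, R2, (0, 2))
(3, 0, R2, (1, 2))
(3, 0, R7, (1,))
(4, 0, R1, (1, 2))
(4, 0, R2, (0, 1))
(4, 0, R2, (0, 2))
(4, 0, R7, (1,))
(4, 0, R7, (2,))
(5, 0, R8, (0, 2))
(6, 3, R6, (0, 2))

bar 0: v0=D3 v1=D4 v2=F4 downbeat m3
bar 1: v0=C3 v1=C4 v2=G3 downbeat P5
bar 2: v0=D3 v1=B3 v2=A3 downbeat P5
bar 3: v0=F3 v1=F4 v2=F4 downbeat P8
bar 4: v0=E3 v1=B3 v2=B3 downbeat P5
bar 5: v0=E3 v1=C4 v2=E4 downbeat P8
bar 6: v0=D3 v1=D4 v2=F4 downbeat m3
  -> R5 @ bar 0 tick 0 v(0, 2): opens on m3
  -> R1 @ bar 1 tick 0 v(0, 1): D3/D4 P8 -> C3/C4 P8 similar
  -> R2 @ bar 1 tick 0 v(0, 2): D3/F4 m3 -> C3/G3 P5 similar
  -> R3 @ bar 1 tick 0 v(1, 2): C4 above G3
  -> R7 @ bar 1 tick 0 v(2,): F4->G3 leap 10st
  -> R3 @ bar 1 tick 1 v(1, 2): C4 above G3
  -> R3 @ bar 1 tick 2 v(1, 2): C4 above G3
  -> R3 @ bar 1 tick 3 v(1, 2): C4 above G3
  -> R1 @ bar 2 tick 0 v(0, 2): C3/G3 P5 -> D3/A3 P5 similar
  -> R3 @ bar 2 tick 0 v(1, 2): B3 above A3
  -> R3 @ bar 2 tick 1 v(1, 2): B3 above A3
  -> R3 @ bar 2 tick 2 v(1, 2): B3 above A3
  -> R3 @ bar 2 tick 3 v(1, 2): B3 above A3
  -> R2 @ bar 3 tick 0 v(0, 1): D3/B3 M6 -> F3/F4 P8 similar
  -> R2 @ bar 3 tick 0 v(0, 2): D3/A3 P5 -> F3/F4 P8 similar
  -> R2 @ bar 3 tick 0 v(1, 2): B3/A3 M2 -> F4/F4 P1 similar
  -> R7 @ bar 3 tick 0 v(1,): B3->F4 leap 6st
  -> R1 @ bar 4 tick 0 v(1, 2): F4/F4 P1 -> B3/B3 P1 similar
  -> R2 @ bar 4 tick 0 v(0, 1): F3/F4 P8 -> E3/B3 P5 similar
  -> R2 @ bar 4 tick 0 v(0, 2): F3/F4 P8 -> E3/B3 P5 similar
  -> R7 @ bar 4 tick 0 v(1,): F4->B3 leap 6st
  -> R7 @ bar 4 tick 0 v(2,): F4->B3 leap 6st
  -> R8 @ bar 5 tick 0 v(0, 2): penult P8 not 3rd/6th
  -> R6 @ bar 6 tick 3 v(0, 2): closes on m3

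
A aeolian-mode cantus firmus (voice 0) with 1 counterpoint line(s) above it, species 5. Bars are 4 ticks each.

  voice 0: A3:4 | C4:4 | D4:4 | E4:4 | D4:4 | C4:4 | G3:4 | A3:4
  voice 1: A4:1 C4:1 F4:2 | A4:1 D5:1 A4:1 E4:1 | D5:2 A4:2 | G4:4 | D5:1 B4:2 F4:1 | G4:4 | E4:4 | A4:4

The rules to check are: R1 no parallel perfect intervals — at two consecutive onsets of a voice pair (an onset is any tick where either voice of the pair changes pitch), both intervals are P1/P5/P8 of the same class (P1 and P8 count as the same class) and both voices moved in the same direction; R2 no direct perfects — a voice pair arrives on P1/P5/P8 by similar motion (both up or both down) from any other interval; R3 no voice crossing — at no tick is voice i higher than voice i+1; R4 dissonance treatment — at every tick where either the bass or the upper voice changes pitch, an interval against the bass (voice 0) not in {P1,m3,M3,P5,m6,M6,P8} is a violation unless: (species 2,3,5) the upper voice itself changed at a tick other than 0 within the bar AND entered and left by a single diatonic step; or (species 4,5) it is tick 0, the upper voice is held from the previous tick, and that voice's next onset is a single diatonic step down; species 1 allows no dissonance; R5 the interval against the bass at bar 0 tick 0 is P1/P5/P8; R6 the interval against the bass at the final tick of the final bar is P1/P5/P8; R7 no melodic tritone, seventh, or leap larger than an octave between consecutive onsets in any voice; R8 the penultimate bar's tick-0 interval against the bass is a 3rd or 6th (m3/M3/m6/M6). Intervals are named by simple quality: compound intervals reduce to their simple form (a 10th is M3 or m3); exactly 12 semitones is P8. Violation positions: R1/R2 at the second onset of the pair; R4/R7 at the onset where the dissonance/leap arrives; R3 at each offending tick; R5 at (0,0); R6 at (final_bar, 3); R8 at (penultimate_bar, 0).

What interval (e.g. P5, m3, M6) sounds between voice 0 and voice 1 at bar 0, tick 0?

P8

voice 0=A3 voice 1=A4 -> P8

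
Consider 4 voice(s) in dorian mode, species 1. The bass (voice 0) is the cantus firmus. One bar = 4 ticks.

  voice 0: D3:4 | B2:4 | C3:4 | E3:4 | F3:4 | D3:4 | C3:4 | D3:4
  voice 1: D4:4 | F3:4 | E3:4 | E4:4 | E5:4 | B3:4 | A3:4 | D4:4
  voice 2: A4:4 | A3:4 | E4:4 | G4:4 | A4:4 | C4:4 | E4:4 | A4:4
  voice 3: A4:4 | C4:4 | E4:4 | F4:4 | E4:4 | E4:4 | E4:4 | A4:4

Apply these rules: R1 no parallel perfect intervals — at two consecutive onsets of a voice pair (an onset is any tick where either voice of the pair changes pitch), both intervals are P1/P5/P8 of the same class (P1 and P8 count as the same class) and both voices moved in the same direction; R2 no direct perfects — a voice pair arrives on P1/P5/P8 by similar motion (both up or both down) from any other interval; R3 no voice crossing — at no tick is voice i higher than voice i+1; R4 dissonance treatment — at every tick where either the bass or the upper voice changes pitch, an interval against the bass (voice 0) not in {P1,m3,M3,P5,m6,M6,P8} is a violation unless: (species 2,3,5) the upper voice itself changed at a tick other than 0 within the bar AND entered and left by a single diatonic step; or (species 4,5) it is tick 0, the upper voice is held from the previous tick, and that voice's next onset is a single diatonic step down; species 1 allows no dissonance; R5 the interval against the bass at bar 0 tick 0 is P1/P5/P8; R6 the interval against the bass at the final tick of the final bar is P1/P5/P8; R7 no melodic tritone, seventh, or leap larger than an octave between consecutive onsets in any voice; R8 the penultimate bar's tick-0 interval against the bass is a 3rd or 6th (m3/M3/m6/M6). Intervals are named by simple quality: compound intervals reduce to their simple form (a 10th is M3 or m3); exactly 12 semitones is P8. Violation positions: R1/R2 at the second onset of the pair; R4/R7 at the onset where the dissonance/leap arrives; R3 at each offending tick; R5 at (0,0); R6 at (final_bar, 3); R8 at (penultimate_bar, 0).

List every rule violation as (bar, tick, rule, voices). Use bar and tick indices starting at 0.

bar 0: v0=D3 v1=D4 v2=A4 v3=A4 downbeat P5
bar 1: v0=B2 v1=F3 v2=A3 v3=C4 downbeat m2
bar 2: v0=C3 v1=E3 v2=E4 v3=E4 downbeat M3
bar 3: v0=E3 v1=E4 v2=G4 v3=F4 downbeat m2
bar 4: v0=F3 v1=E5 v2=A4 v3=E4 downbeat M7
bar 5: v0=D3 v1=B3 v2=C4 v3=E4 downbeat M2
bar 6: v0=C3 v1=A3 v2=E4 v3=E4 downbeat M3
bar 7: v0=D3 v1=D4 v2=A4 v3=A4 downbeat P5
  -> R1 @ bar 1 tick 0 v(1, 3): D4/A4 P5 -> F3/C4 P5 similar
  -> R4 @ bar 1 tick 0 v(0, 1): B2/F3 TT untreated
  -> R4 @ bar 1 tick 0 v(0, 2): B2/A3 m7 untreated
  -> R4 @ bar 1 tick 0 v(0, 3): B2/C4 m2 untreated
  -> R2 @ bar 2 tick 0 v(2, 3): A3/C4 m3 -> E4/E4 P1 similar
  -> R2 @ bar 3 tick 0 v(0, 1): C3/E3 M3 -> E3/E4 P8 similar
  -> R3 @ bar 3 tick 0 v(2, 3): G4 above F4
  -> R4 @ bar 3 tick 0 v(0, 3): E3/F4 m2 untreated
  -> R3 @ bar 3 tick 1 v(2, 3): G4 above F4
  -> R3 @ bar 3 tick 2 v(2, 3): G4 above F4
  -> R3 @ bar 3 tick 3 v(2, 3): G4 above F4
  -> R2 @ bar 4 tick 0 v(1, 2): E4/G4 m3 -> E5/A4 P5 similar
  -> R3 @ bar 4 tick 0 v(1, 2): E5 above A4
  -> R3 @ bar 4 tick 0 v(2, 3): A4 above E4
  -> R4 @ bar 4 tick 0 v(0, 1): F3/E5 M7 untreated
  -> R4 @ bar 4 tick 0 v(0, 3): F3/E4 M7 untreated
  -> R3 @ bar 4 tick 1 v(1, 2): E5 above A4
  -> R3 @ bar 4 tick 1 v(2, 3): A4 above E4
  -> R3 @ bar 4 tick 2 v(1, 2): E5 above A4
  -> R3 @ bar 4 tick 2 v(2, 3): A4 above E4
  -> R3 @ bar 4 tick 3 v(1, 2): E5 above A4
  -> R3 @ bar 4 tick 3 v(2, 3): A4 above E4
  -> R4 @ bar 5 tick 0 v(0, 2): D3/C4 m7 untreated
  -> R4 @ bar 5 tick 0 v(0, 3): D3/E4 M2 untreated
  -> R7 @ bar 5 tick 0 v(1,): E5->B3 leap 17st
  -> R1 @ bar 7 tick 0 v(1, 2): A3/E4 P5 -> D4/A4 P5 similar
  -> R1 @ bar 7 tick 0 v(1, 3): A3/E4 P5 -> D4/A4 P5 similar
  -> R1 @ bar 7 tick 0 v(2, 3): E4/E4 P1 -> A4/A4 P1 similar
  -> R2 @ bar 7 tick 0 v(0, 1): C3/A3 M6 -> D3/D4 P8 similar
  -> R2 @ bar 7 tick 0 v(0, 2): C3/E4 M3 -> D3/A4 P5 similar
  -> R2 @ bar 7 tick 0 v(0, 3): C3/E4 M3 -> D3/A4 P5 similar

(1, 0, R1, (1, 3))
(1, 0, R4, (0, 1))
(1, 0, R4, (0, 2))
(1, 0, R4, (0, 3))
(2, 0, R2, (2, 3))
(3, 0, R2, (0, 1))
(3, 0, R3, (2, 3))
(3, 0, R4, (0, 3))
(3, 1, R3, (2, 3))
(3, 2, R3, (2, 3))
(3, 3, R3, (2, 3))
(4, 0, R2, (1, 2))
(4, 0, R3, (1, 2))
(4, 0, R3, (2, 3))
(4, 0, R4, (0, 1))
(4, 0, R4, (0, 3))
(4, 1, R3, (1, 2))
(4, 1, R3, (2, 3))
(4, 2, R3, (1, 2))
(4, 2, R3, (2, 3))
(4, 3, R3, (1, 2))
(4, 3, R3, (2, 3))
(5, 0, R4, (0, 2))
(5, 0, R4, (0, 3))
(5, 0, R7, (1,))
(7, 0, R1, (1, 2))
(7, 0, R1, (1, 3))
(7, 0, R1, (2, 3))
(7, 0, R2, (0, 1))
(7, 0, R2, (0, 2))
(7, 0, R2, (0, 3))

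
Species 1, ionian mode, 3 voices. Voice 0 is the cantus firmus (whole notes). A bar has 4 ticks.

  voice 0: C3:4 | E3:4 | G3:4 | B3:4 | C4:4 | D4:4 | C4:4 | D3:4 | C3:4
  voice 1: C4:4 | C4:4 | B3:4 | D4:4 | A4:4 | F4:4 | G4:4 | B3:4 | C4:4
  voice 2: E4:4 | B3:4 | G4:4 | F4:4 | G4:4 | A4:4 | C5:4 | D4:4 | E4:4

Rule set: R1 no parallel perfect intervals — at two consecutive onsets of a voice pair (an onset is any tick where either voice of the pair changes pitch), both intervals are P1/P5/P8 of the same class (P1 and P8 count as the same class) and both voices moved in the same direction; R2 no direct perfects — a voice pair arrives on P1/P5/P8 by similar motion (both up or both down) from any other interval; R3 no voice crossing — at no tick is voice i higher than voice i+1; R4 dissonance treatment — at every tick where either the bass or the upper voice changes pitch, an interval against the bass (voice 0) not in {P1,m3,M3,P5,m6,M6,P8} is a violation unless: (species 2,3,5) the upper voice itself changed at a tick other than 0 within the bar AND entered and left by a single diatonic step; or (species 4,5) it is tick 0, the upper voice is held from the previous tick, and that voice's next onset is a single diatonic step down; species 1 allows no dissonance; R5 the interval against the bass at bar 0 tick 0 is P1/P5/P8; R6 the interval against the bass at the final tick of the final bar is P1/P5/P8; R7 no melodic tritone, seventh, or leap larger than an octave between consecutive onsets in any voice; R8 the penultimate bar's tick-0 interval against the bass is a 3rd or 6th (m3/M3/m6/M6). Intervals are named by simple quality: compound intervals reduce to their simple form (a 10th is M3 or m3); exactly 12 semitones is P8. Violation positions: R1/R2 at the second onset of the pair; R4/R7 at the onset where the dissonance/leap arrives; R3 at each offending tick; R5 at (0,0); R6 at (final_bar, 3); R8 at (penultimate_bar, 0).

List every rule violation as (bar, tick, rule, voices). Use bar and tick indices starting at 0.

bar 0: v0=C3 v1=C4 v2=E4 downbeat M3
bar 1: v0=E3 v1=C4 v2=B3 downbeat P5
bar 2: v0=G3 v1=B3 v2=G4 downbeat P8
bar 3: v0=B3 v1=D4 v2=F4 downbeat TT
bar 4: v0=C4 v1=A4 v2=G4 downbeat P5
bar 5: v0=D4 v1=F4 v2=A4 downbeat P5
bar 6: v0=C4 v1=G4 v2=C5 downbeat P8
bar 7: v0=D3 v1=B3 v2=D4 downbeat P8
bar 8: v0=C3 v1=C4 v2=E4 downbeat M3
  -> R5 @ bar 0 tick 0 v(0, 2): opens on M3
  -> R3 @ bar 1 tick 0 v(1, 2): C4 above B3
  -> R3 @ bar 1 tick 1 v(1, 2): C4 above B3
  -> R3 @ bar 1 tick 2 v(1, 2): C4 above B3
  -> R3 @ bar 1 tick 3 v(1, 2): C4 above B3
  -> R2 @ bar 2 tick 0 v(0, 2): E3/B3 P5 -> G3/G4 P8 similar
  -> R4 @ bar 3 tick 0 v(0, 2): B3/F4 TT untreated
  -> R2 @ bar 4 tick 0 v(0, 2): B3/F4 TT -> C4/G4 P5 similar
  -> R3 @ bar 4 tick 0 v(1, 2): A4 above G4
  -> R3 @ bar 4 tick 1 v(1, 2): A4 above G4
  -> R3 @ bar 4 tick 2 v(1, 2): A4 above G4
  -> R3 @ bar 4 tick 3 v(1, 2): A4 above G4
  -> R1 @ bar 5 tick 0 v(0, 2): C4/G4 P5 -> D4/A4 P5 similar
  -> R1 @ bar 7 tick 0 v(0, 2): C4/C5 P8 -> D3/D4 P8 similar
  -> R7 @ bar 7 tick 0 v(0,): C4->D3 leap 10st
  -> R7 @ bar 7 tick 0 v(2,): C5->D4 leap 10st
  -> R8 @ bar 7 tick 0 v(0, 2): penult P8 not 3rd/6th
  -> R6 @ bar 8 tick 3 v(0, 2): closes on M3

(0, 0, R5, (0, 2))
(1, 0, R3, (1, 2))
(1, 1, R3, (1, 2))
(1, 2, R3, (1, 2))
(1, 3, R3, (1, 2))
(2, 0, R2, (0, 2))
(3, 0, R4, (0, 2))
(4, 0, R2, (0, 2))
(4, 0, R3, (1, 2))
(4, 1, R3, (1, 2))
(4, 2, R3, (1, 2))
(4, 3, R3, (1, 2))
(5, 0, R1, (0, 2))
(7, 0, R1, (0, 2))
(7, 0, R7, (0,))
(7, 0, R7, (2,))
(7, 0, R8, (0, 2))
(8, 3, R6, (0, 2))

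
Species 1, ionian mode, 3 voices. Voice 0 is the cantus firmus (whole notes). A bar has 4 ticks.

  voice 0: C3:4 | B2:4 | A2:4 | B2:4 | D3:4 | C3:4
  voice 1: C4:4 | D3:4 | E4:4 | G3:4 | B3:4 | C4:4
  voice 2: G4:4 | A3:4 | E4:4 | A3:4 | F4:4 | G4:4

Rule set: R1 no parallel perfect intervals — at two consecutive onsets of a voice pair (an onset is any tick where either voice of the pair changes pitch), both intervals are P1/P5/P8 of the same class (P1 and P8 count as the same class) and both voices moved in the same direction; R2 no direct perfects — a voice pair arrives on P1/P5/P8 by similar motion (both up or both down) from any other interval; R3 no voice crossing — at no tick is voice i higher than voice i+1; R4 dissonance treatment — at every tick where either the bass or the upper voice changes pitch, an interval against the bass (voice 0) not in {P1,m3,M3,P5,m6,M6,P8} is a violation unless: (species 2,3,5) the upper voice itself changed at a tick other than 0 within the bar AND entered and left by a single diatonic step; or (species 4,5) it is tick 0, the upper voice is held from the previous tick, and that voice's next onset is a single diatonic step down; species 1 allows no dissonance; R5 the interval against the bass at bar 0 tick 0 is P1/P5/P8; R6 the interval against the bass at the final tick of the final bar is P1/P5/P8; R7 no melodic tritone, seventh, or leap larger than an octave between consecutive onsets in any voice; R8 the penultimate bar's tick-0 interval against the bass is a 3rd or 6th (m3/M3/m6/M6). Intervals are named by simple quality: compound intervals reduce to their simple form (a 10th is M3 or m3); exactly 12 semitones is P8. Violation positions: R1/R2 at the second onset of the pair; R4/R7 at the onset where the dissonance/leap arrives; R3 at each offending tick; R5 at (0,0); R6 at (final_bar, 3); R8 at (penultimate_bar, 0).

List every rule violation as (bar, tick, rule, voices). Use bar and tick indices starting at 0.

(1, 0, R1, (1, 2))
(1, 0, R4, (0, 2))
(1, 0, R7, (1,))
(1, 0, R7, (2,))
(2, 0, R2, (1, 2))
(2, 0, R7, (1,))
(3, 0, R4, (0, 2))
(5, 0, R2, (1, 2))

bar 0: v0=C3 v1=C4 v2=G4 downbeat P5
bar 1: v0=B2 v1=D3 v2=A3 downbeat m7
bar 2: v0=A2 v1=E4 v2=E4 downbeat P5
bar 3: v0=B2 v1=G3 v2=A3 downbeat m7
bar 4: v0=D3 v1=B3 v2=F4 downbeat m3
bar 5: v0=C3 v1=C4 v2=G4 downbeat P5
  -> R1 @ bar 1 tick 0 v(1, 2): C4/G4 P5 -> D3/A3 P5 similar
  -> R4 @ bar 1 tick 0 v(0, 2): B2/A3 m7 untreated
  -> R7 @ bar 1 tick 0 v(1,): C4->D3 leap 10st
  -> R7 @ bar 1 tick 0 v(2,): G4->A3 leap 10st
  -> R2 @ bar 2 tick 0 v(1, 2): D3/A3 P5 -> E4/E4 P1 similar
  -> R7 @ bar 2 tick 0 v(1,): D3->E4 leap 14st
  -> R4 @ bar 3 tick 0 v(0, 2): B2/A3 m7 untreated
  -> R2 @ bar 5 tick 0 v(1, 2): B3/F4 TT -> C4/G4 P5 similar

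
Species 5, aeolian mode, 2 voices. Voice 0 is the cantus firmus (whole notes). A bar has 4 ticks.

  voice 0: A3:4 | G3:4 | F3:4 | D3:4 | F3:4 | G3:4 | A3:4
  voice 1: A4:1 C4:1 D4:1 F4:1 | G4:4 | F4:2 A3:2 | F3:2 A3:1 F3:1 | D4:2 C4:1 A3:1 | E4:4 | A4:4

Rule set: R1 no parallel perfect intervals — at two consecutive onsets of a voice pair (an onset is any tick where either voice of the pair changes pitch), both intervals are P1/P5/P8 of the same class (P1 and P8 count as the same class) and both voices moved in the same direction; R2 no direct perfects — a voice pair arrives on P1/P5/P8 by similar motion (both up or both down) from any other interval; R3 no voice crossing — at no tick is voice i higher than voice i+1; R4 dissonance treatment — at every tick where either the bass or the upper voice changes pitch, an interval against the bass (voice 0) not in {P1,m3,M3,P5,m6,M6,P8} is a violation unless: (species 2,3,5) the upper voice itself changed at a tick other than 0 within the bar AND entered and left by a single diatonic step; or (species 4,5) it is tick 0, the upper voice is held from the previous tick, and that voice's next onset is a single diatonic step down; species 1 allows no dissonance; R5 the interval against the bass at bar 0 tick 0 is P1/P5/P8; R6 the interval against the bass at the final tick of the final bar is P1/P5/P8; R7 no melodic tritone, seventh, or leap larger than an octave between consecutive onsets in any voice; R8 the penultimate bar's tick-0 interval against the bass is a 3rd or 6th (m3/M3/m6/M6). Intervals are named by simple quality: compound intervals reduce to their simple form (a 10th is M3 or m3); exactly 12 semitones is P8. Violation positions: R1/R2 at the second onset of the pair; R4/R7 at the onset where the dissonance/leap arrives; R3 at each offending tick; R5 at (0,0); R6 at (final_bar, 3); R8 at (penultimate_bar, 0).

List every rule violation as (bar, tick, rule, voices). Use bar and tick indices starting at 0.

(0, 2, R4, (0, 1))
(2, 0, R1, (0, 1))
(6, 0, R2, (0, 1))

bar 0: v0=A3 v1=A4 downbeat P8
bar 1: v0=G3 v1=G4 downbeat P8
bar 2: v0=F3 v1=F4 downbeat P8
bar 3: v0=D3 v1=F3 downbeat m3
bar 4: v0=F3 v1=D4 downbeat M6
bar 5: v0=G3 v1=E4 downbeat M6
bar 6: v0=A3 v1=A4 downbeat P8
  -> R4 @ bar 0 tick 2 v(0, 1): A3/D4 P4 untreated
  -> R1 @ bar 2 tick 0 v(0, 1): G3/G4 P8 -> F3/F4 P8 similar
  -> R2 @ bar 6 tick 0 v(0, 1): G3/E4 M6 -> A3/A4 P8 similar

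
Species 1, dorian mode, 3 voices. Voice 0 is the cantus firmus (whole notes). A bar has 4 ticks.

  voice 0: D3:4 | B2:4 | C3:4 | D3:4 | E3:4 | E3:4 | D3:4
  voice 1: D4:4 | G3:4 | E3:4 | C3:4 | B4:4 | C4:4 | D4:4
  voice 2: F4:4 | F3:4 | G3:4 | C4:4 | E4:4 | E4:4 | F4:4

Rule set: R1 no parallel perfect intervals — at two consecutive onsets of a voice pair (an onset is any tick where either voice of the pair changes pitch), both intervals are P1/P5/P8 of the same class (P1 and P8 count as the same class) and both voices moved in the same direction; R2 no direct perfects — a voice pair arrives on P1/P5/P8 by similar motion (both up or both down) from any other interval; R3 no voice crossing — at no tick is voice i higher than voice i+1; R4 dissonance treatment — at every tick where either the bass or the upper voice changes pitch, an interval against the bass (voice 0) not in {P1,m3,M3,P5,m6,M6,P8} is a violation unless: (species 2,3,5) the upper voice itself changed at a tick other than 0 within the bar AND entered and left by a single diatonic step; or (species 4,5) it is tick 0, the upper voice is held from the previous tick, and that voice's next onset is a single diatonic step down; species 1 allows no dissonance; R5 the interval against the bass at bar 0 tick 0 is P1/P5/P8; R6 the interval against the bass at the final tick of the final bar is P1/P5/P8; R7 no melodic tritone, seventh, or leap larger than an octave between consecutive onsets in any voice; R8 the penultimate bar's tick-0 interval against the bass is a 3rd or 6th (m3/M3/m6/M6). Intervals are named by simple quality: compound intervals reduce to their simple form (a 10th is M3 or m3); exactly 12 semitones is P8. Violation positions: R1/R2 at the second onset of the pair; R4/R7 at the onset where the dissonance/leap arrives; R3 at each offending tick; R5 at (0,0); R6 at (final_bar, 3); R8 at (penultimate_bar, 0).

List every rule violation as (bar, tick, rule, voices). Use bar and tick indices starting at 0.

bar 0: v0=D3 v1=D4 v2=F4 downbeat m3
bar 1: v0=B2 v1=G3 v2=F3 downbeat TT
bar 2: v0=C3 v1=E3 v2=G3 downbeat P5
bar 3: v0=D3 v1=C3 v2=C4 downbeat m7
bar 4: v0=E3 v1=B4 v2=E4 downbeat P8
bar 5: v0=E3 v1=C4 v2=E4 downbeat P8
bar 6: v0=D3 v1=D4 v2=F4 downbeat m3
  -> R5 @ bar 0 tick 0 v(0, 2): opens on m3
  -> R3 @ bar 1 tick 0 v(1, 2): G3 above F3
  -> R4 @ bar 1 tick 0 v(0, 2): B2/F3 TT untreated
  -> R3 @ bar 1 tick 1 v(1, 2): G3 above F3
  -> R3 @ bar 1 tick 2 v(1, 2): G3 above F3
  -> R3 @ bar 1 tick 3 v(1, 2): G3 above F3
  -> R2 @ bar 2 tick 0 v(0, 2): B2/F3 TT -> C3/G3 P5 similar
  -> R3 @ bar 3 tick 0 v(0, 1): D3 above C3
  -> R4 @ bar 3 tick 0 v(0, 1): D3/C3 M2 untreated
  -> R4 @ bar 3 tick 0 v(0, 2): D3/C4 m7 untreated
  -> R3 @ bar 3 tick 1 v(0, 1): D3 above C3
  -> R3 @ bar 3 tick 2 v(0, 1): D3 above C3
  -> R3 @ bar 3 tick 3 v(0, 1): D3 above C3
  -> R2 @ bar 4 tick 0 v(0, 1): D3/C3 M2 -> E3/B4 P5 similar
  -> R2 @ bar 4 tick 0 v(0, 2): D3/C4 m7 -> E3/E4 P8 similar
  -> R2 @ bar 4 tick 0 v(1, 2): C3/C4 P8 -> B4/E4 P5 similar
  -> R3 @ bar 4 tick 0 v(1, 2): B4 above E4
  -> R7 @ bar 4 tick 0 v(1,): C3->B4 leap 23st
  -> R3 @ bar 4 tick 1 v(1, 2): B4 above E4
  -> R3 @ bar 4 tick 2 v(1, 2): B4 above E4
  -> R3 @ bar 4 tick 3 v(1, 2): B4 above E4
  -> R7 @ bar 5 tick 0 v(1,): B4->C4 leap 11st
  -> R8 @ bar 5 tick 0 v(0, 2): penult P8 not 3rd/6th
  -> R6 @ bar 6 tick 3 v(0, 2): closes on m3

(0, 0, R5, (0, 2))
(1, 0, R3, (1, 2))
(1, 0, R4, (0, 2))
(1, 1, R3, (1, 2))
(1, 2, R3, (1, 2))
(1, 3, R3, (1, 2))
(2, 0, R2, (0, 2))
(3, 0, R3, (0, 1))
(3, 0, R4, (0, 1))
(3, 0, R4, (0, 2))
(3, 1, R3, (0, 1))
(3, 2, R3, (0, 1))
(3, 3, R3, (0, 1))
(4, 0, R2, (0, 1))
(4, 0, R2, (0, 2))
(4, 0, R2, (1, 2))
(4, 0, R3, (1, 2))
(4, 0, R7, (1,))
(4, 1, R3, (1, 2))
(4, 2, R3, (1, 2))
(4, 3, R3, (1, 2))
(5, 0, R7, (1,))
(5, 0, R8, (0, 2))
(6, 3, R6, (0, 2))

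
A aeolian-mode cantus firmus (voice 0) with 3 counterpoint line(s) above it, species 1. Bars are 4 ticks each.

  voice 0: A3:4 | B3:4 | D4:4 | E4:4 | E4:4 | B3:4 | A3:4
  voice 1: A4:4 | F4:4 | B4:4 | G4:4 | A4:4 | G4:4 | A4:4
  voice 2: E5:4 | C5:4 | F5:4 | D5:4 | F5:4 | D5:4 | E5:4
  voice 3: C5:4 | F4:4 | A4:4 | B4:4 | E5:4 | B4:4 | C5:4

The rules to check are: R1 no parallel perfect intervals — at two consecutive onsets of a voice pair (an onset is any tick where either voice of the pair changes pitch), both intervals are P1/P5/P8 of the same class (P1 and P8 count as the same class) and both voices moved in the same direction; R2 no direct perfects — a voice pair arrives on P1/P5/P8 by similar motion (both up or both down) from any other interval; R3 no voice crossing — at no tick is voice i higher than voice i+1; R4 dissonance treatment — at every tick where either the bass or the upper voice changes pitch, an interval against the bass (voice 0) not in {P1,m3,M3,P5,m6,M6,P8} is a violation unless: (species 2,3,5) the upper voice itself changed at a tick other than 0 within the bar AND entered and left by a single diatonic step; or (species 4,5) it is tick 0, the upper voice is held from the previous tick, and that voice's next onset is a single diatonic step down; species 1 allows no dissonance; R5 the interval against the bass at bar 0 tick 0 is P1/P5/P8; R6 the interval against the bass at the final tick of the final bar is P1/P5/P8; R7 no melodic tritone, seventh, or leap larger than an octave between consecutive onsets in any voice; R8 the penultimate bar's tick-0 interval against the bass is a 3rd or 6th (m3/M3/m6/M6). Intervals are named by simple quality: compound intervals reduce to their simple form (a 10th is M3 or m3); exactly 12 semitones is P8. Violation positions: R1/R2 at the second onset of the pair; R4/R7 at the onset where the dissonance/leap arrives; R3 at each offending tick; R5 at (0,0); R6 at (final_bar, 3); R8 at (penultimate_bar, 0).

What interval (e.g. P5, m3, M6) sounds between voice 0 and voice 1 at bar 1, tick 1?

TT

voice 0=B3 voice 1=F4 -> TT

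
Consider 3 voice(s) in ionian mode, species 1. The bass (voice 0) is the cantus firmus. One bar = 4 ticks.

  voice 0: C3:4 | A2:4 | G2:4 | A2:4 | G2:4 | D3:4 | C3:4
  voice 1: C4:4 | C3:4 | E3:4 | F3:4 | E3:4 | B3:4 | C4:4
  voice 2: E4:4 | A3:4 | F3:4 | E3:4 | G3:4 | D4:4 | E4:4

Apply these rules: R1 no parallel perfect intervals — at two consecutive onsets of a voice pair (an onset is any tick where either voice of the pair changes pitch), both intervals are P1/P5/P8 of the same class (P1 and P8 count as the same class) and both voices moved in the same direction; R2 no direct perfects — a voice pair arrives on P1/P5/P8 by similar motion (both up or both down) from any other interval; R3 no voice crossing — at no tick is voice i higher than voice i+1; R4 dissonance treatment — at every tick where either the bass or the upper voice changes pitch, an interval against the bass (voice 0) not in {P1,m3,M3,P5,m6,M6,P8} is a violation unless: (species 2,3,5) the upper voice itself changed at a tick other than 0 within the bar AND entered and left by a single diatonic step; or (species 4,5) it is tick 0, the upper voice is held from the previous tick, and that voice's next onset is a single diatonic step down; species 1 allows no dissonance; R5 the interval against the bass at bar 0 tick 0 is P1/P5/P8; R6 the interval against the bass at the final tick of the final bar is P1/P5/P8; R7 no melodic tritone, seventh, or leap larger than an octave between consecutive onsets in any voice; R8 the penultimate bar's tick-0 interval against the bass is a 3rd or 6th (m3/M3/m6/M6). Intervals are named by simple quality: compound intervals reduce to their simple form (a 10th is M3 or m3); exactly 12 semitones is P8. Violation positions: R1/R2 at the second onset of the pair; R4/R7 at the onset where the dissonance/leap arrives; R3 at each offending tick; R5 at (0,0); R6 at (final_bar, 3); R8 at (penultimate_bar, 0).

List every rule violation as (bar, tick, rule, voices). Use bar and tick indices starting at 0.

(0, 0, R5, (0, 2))
(1, 0, R2, (0, 2))
(2, 0, R4, (0, 2))
(3, 0, R3, (1, 2))
(3, 1, R3, (1, 2))
(3, 2, R3, (1, 2))
(3, 3, R3, (1, 2))
(5, 0, R1, (0, 2))
(5, 0, R8, (0, 2))
(6, 3, R6, (0, 2))

bar 0: v0=C3 v1=C4 v2=E4 downbeat M3
bar 1: v0=A2 v1=C3 v2=A3 downbeat P8
bar 2: v0=G2 v1=E3 v2=F3 downbeat m7
bar 3: v0=A2 v1=F3 v2=E3 downbeat P5
bar 4: v0=G2 v1=E3 v2=G3 downbeat P8
bar 5: v0=D3 v1=B3 v2=D4 downbeat P8
bar 6: v0=C3 v1=C4 v2=E4 downbeat M3
  -> R5 @ bar 0 tick 0 v(0, 2): opens on M3
  -> R2 @ bar 1 tick 0 v(0, 2): C3/E4 M3 -> A2/A3 P8 similar
  -> R4 @ bar 2 tick 0 v(0, 2): G2/F3 m7 untreated
  -> R3 @ bar 3 tick 0 v(1, 2): F3 above E3
  -> R3 @ bar 3 tick 1 v(1, 2): F3 above E3
  -> R3 @ bar 3 tick 2 v(1, 2): F3 above E3
  -> R3 @ bar 3 tick 3 v(1, 2): F3 above E3
  -> R1 @ bar 5 tick 0 v(0, 2): G2/G3 P8 -> D3/D4 P8 similar
  -> R8 @ bar 5 tick 0 v(0, 2): penult P8 not 3rd/6th
  -> R6 @ bar 6 tick 3 v(0, 2): closes on M3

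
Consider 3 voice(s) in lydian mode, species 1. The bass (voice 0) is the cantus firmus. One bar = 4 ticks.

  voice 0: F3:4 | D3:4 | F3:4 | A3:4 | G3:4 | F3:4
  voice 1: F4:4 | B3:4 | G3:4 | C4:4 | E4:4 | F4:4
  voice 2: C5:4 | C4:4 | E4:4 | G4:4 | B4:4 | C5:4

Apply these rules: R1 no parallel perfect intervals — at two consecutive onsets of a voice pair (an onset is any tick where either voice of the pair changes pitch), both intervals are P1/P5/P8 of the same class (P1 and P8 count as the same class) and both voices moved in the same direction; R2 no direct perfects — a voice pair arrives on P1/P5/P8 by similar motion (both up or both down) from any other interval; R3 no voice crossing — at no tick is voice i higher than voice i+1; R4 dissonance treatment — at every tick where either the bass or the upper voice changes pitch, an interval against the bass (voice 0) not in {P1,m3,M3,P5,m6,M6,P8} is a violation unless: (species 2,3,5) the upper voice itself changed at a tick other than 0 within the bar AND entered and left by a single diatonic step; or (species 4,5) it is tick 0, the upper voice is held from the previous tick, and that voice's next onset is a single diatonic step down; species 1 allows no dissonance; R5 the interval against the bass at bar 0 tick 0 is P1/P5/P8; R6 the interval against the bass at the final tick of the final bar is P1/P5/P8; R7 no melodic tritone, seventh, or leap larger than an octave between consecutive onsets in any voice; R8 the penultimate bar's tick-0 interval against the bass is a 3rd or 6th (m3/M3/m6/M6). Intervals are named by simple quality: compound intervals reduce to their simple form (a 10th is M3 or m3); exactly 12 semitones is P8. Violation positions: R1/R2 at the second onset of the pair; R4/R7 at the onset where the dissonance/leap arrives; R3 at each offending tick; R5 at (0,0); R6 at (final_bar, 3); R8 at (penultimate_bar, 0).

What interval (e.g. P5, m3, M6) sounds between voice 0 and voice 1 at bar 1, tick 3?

M6

voice 0=D3 voice 1=B3 -> M6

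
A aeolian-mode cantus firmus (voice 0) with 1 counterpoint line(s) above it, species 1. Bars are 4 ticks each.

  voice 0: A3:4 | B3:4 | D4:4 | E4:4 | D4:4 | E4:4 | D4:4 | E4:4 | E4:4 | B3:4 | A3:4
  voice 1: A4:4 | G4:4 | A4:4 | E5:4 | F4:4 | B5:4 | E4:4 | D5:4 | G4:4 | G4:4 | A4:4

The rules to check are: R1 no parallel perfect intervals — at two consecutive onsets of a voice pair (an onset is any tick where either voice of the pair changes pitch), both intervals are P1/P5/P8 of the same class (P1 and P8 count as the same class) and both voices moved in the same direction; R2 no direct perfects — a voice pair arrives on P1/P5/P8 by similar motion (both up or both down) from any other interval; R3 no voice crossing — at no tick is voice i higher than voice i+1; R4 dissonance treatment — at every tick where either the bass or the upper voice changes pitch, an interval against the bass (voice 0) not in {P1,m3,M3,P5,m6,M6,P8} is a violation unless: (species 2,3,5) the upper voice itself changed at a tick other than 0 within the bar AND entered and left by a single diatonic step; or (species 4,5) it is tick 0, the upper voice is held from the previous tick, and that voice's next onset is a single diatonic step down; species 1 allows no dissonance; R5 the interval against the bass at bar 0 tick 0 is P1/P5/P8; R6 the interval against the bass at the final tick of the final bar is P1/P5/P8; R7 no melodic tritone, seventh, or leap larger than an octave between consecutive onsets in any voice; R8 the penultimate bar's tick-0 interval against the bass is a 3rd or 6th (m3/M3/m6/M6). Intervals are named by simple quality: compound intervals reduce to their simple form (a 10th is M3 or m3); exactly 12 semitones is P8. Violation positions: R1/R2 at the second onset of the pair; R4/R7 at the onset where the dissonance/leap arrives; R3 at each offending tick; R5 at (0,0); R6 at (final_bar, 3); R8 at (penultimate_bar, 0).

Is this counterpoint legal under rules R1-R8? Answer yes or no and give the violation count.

No (9 violations)

bar 0: v0=A3 v1=A4 (P8)
bar 1: v0=B3 v1=G4 (m6)
bar 2: v0=D4 v1=A4 (P5)
bar 3: v0=E4 v1=E5 (P8)
bar 4: v0=D4 v1=F4 (m3)
bar 5: v0=E4 v1=B5 (P5)
bar 6: v0=D4 v1=E4 (M2)
bar 7: v0=E4 v1=D5 (m7)
bar 8: v0=E4 v1=G4 (m3)
bar 9: v0=B3 v1=G4 (m6)
bar 10: v0=A3 v1=A4 (P8)
  R2 @ bar2.0: B3/G4 m6 -> D4/A4 P5 similar
  R2 @ bar3.0: D4/A4 P5 -> E4/E5 P8 similar
  R7 @ bar4.0: E5->F4 leap 11st
  R2 @ bar5.0: D4/F4 m3 -> E4/B5 P5 similar
  R7 @ bar5.0: F4->B5 leap 18st
  R4 @ bar6.0: D4/E4 M2 untreated
  R7 @ bar6.0: B5->E4 leap 19st
  R4 @ bar7.0: E4/D5 m7 untreated
  R7 @ bar7.0: E4->D5 leap 10st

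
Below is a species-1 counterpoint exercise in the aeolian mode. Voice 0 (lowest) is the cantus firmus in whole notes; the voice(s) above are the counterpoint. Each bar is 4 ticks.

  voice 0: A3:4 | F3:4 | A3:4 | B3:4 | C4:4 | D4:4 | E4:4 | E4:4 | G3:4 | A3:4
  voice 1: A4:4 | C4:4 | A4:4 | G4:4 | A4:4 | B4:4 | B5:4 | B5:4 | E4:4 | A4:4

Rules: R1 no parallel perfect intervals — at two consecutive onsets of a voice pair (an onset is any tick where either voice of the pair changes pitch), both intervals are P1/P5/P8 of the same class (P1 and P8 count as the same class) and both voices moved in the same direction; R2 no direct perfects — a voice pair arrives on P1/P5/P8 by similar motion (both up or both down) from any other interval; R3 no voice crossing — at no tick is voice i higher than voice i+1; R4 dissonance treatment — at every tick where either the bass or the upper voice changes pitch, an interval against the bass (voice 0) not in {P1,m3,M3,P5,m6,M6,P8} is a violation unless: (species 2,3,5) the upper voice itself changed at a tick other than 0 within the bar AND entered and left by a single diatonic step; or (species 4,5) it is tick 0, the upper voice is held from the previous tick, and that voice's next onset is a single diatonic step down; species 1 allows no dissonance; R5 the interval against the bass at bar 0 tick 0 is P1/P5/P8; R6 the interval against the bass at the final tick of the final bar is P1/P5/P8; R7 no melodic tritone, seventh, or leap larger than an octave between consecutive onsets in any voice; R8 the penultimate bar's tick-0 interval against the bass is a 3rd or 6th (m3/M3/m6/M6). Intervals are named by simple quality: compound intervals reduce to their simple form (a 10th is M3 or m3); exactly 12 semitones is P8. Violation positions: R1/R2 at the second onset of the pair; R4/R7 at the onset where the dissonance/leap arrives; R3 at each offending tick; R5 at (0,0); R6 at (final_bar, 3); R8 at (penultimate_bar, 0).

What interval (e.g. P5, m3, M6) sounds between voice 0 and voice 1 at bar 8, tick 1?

M6

voice 0=G3 voice 1=E4 -> M6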